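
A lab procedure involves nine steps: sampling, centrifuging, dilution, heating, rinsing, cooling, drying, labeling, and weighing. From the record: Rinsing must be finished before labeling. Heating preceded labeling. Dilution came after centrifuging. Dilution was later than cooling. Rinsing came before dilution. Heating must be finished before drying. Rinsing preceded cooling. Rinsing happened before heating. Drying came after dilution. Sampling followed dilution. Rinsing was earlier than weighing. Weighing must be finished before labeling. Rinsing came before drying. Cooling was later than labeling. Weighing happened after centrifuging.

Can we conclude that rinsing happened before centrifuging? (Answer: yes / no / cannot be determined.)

cannot be determined

No chain of stated constraints runs from rinsing to centrifuging, and none runs from centrifuging to rinsing either.
So the relative order of rinsing and centrifuging is not fixed by the given facts.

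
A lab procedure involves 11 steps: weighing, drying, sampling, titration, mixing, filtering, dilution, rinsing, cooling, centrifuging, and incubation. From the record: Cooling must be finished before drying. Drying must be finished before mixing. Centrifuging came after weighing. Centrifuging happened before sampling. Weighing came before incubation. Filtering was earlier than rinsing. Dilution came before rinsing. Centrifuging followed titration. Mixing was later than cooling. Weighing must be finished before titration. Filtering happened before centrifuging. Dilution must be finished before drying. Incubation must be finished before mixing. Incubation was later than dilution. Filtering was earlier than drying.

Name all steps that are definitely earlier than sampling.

Directly stated before sampling: centrifuging.
Filtering reaches sampling via filtering → centrifuging → sampling.
Titration reaches sampling via titration → centrifuging → sampling.
Weighing reaches sampling via weighing → centrifuging → sampling.
No chain forces incubation (or any of the others) ahead of sampling.

centrifuging, filtering, titration, weighing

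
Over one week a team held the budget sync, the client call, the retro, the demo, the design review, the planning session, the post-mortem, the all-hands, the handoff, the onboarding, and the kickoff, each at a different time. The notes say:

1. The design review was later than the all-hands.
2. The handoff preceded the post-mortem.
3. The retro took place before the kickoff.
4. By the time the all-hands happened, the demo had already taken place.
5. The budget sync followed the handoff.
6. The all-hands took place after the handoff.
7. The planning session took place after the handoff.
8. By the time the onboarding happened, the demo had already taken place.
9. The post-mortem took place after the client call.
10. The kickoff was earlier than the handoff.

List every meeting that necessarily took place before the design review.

Directly stated before the design review: the all-hands.
The demo reaches the design review via the demo → the all-hands → the design review.
The handoff reaches the design review via the handoff → the all-hands → the design review.
The kickoff reaches the design review via the kickoff → the handoff → the all-hands → the design review.
Likewise the retro reaches the design review by chaining the stated constraints.
No chain forces the post-mortem (or any of the others) ahead of the design review.

the all-hands, the demo, the handoff, the kickoff, the retro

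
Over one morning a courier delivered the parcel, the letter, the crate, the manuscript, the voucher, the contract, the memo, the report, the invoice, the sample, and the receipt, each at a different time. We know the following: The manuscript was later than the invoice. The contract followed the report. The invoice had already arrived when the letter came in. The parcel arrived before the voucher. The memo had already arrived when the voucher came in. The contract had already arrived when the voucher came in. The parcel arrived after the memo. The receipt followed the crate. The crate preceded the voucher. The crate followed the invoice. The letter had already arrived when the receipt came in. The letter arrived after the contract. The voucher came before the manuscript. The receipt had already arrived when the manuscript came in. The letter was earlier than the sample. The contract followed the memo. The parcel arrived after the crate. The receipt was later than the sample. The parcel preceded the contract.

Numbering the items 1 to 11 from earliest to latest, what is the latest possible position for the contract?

The contract must come before the letter, the manuscript, the receipt, the sample, and the voucher — 5 items forced after it.
Everything else can be placed before the contract in some valid order, so the contract can sit as late as position 11 − 5 = 6.

6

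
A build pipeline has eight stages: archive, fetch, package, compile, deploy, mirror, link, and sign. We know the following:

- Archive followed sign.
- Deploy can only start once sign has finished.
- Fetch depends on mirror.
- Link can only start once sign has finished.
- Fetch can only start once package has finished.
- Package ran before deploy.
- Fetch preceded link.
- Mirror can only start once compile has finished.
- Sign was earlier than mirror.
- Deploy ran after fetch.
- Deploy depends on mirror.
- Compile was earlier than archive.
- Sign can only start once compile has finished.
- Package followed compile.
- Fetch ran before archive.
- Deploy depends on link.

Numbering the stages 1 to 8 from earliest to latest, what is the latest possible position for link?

Link must come before deploy — 1 stage forced after it.
Everything else can be placed before link in some valid order, so link can sit as late as position 8 − 1 = 7.

7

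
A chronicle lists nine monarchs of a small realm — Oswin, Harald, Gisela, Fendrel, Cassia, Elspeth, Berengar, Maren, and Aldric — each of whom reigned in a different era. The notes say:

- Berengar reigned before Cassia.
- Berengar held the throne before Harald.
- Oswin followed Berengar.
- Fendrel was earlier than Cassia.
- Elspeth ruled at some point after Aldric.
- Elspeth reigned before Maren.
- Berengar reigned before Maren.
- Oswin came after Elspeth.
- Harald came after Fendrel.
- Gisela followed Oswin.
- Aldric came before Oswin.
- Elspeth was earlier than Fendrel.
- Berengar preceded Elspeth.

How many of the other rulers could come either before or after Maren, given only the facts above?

Forced before Maren: Aldric, Berengar, and Elspeth.
That leaves Cassia, Fendrel, Gisela, Harald, and Oswin with no forced order relative to Maren — 5.

5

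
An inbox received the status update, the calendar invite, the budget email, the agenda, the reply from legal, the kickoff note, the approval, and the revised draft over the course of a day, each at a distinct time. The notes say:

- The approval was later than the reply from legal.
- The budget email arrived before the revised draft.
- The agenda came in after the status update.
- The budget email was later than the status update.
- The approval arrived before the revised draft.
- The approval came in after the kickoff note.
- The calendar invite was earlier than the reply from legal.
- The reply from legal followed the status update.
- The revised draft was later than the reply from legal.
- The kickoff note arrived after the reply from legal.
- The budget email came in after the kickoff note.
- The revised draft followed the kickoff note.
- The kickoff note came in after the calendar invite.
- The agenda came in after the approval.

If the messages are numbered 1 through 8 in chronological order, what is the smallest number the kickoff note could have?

The calendar invite, the reply from legal, and the status update must all come before the kickoff note — 3 forced predecessors.
Nothing else is forced ahead of the kickoff note, so its earliest slot is position 3 + 1 = 4.

4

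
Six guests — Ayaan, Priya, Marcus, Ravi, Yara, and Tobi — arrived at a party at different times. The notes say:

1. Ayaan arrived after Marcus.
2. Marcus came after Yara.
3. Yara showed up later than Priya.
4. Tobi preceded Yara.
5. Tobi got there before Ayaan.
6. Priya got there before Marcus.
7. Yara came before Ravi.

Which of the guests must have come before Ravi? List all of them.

Priya, Tobi, Yara

Directly stated before Ravi: Yara.
Priya reaches Ravi via Priya → Yara → Ravi.
Tobi reaches Ravi via Tobi → Yara → Ravi.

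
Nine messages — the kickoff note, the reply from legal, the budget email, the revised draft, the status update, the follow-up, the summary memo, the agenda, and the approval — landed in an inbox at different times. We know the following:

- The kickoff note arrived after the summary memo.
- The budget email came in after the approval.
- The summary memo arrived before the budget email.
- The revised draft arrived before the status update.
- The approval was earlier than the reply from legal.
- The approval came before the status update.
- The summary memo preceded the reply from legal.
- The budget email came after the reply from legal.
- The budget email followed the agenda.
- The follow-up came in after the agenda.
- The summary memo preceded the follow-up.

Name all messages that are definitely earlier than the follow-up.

Directly stated before the follow-up: the agenda and the summary memo.
No chain forces the reply from legal (or any of the others) ahead of the follow-up.

the agenda, the summary memo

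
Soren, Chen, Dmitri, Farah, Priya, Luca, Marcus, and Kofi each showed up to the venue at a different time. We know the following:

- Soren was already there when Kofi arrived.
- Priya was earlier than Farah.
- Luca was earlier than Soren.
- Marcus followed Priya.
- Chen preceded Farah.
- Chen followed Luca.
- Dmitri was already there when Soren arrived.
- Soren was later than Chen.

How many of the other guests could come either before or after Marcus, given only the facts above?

Forced before Marcus: Priya.
That leaves Chen, Dmitri, Farah, Kofi, Luca, and Soren with no forced order relative to Marcus — 6.

6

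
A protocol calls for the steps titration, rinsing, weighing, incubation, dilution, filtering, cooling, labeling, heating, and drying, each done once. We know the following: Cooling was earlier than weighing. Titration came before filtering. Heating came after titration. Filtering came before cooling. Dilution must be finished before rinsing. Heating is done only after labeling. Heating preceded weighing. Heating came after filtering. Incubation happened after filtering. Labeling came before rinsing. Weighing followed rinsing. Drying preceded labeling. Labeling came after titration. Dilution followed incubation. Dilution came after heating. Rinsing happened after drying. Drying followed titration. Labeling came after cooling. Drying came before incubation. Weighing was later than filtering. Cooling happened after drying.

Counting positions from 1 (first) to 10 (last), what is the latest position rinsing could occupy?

Rinsing must come before weighing — 1 step forced after it.
Everything else can be placed before rinsing in some valid order, so rinsing can sit as late as position 10 − 1 = 9.

9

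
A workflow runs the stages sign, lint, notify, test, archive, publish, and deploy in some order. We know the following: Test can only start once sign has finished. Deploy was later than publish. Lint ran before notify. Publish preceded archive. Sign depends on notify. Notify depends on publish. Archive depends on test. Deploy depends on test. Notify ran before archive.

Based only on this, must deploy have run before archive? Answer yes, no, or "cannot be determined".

cannot be determined

No chain of stated constraints runs from deploy to archive, and none runs from archive to deploy either.
So the relative order of deploy and archive is not fixed by the given facts.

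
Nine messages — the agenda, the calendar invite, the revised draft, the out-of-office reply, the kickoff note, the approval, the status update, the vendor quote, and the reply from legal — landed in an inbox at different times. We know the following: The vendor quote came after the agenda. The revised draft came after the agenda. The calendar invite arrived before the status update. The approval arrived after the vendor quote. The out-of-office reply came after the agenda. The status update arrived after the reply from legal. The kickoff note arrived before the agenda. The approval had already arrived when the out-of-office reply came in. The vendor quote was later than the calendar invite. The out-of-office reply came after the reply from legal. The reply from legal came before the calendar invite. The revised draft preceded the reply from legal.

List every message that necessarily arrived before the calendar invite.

the agenda, the kickoff note, the reply from legal, the revised draft

Directly stated before the calendar invite: the reply from legal.
The agenda reaches the calendar invite via the agenda → the revised draft → the reply from legal → the calendar invite.
The kickoff note reaches the calendar invite via the kickoff note → the agenda → the revised draft → the reply from legal → the calendar invite.
The revised draft reaches the calendar invite via the revised draft → the reply from legal → the calendar invite.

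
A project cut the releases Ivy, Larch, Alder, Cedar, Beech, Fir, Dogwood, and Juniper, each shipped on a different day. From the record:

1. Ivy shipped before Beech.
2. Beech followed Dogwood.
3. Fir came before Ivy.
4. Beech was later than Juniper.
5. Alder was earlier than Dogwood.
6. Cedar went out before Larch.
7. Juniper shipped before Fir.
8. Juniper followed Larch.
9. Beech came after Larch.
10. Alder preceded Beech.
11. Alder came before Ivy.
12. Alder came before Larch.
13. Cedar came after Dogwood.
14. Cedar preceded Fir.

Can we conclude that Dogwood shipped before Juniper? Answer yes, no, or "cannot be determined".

Chain the constraints: Dogwood → Cedar → Larch → Juniper. Each link is directly stated, so Dogwood comes before Juniper.

yes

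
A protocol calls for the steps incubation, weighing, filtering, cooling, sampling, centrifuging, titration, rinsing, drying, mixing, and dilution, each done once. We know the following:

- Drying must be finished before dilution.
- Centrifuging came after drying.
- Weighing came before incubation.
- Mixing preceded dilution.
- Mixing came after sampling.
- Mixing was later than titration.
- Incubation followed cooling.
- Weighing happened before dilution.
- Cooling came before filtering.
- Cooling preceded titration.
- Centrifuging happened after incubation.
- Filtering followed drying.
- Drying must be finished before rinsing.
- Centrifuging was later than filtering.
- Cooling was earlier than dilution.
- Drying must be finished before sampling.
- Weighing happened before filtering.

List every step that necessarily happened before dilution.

Directly stated before dilution: cooling, drying, mixing, and weighing.
Sampling reaches dilution via sampling → mixing → dilution.
Titration reaches dilution via titration → mixing → dilution.
No chain forces rinsing (or any of the others) ahead of dilution.

cooling, drying, mixing, sampling, titration, weighing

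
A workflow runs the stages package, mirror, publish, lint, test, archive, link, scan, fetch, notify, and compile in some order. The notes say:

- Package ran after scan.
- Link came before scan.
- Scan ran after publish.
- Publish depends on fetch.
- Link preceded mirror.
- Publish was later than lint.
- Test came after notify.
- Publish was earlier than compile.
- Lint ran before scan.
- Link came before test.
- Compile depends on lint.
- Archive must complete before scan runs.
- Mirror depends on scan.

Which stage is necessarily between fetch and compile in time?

publish

Tracing the constraints gives fetch → publish → compile, so publish sits after fetch and before compile.
No other stage is forced both after fetch and before compile.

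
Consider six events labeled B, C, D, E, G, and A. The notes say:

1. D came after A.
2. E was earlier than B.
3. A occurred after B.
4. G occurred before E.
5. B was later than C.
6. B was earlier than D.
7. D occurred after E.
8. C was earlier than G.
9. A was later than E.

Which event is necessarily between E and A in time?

B

Tracing the constraints gives E → B → A, so B sits after E and before A.
No other event is forced both after E and before A.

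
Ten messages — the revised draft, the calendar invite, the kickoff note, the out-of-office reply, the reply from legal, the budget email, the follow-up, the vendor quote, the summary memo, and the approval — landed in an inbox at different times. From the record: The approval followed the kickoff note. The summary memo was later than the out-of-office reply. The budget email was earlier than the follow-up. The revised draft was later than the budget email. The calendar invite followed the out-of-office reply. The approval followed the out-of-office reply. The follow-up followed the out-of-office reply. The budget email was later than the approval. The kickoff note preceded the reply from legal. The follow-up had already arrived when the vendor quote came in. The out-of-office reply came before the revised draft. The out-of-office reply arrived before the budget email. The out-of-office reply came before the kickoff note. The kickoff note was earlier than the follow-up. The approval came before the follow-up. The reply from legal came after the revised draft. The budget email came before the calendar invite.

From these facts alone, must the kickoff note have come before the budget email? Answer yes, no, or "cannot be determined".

yes

Chain the constraints: the kickoff note → the approval → the budget email. Each link is directly stated, so the kickoff note comes before the budget email.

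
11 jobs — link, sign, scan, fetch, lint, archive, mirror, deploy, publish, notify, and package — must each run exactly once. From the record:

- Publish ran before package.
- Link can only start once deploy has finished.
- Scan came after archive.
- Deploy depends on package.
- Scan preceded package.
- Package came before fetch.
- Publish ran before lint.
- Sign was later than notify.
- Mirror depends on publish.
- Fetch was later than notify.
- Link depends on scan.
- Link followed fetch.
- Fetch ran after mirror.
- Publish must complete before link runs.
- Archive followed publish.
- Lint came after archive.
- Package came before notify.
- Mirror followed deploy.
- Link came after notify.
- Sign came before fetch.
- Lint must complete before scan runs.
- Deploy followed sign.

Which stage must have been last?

link

Every other stage has a chain of constraints placing it before link, so link is last.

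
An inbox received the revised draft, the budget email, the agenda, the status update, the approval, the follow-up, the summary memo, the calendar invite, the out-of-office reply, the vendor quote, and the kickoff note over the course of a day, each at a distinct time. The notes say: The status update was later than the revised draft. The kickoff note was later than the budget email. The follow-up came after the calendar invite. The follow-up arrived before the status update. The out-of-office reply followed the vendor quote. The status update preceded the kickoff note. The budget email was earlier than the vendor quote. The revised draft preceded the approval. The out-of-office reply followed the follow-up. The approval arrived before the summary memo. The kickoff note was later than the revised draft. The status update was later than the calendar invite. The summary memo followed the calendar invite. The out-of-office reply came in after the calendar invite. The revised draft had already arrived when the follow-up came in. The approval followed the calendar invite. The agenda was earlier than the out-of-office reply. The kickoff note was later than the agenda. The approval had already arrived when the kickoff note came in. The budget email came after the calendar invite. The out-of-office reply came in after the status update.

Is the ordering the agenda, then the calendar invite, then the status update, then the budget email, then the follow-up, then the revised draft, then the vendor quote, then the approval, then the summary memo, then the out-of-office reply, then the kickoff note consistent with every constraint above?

The constraints require the follow-up before the status update, but in the proposed sequence the status update appears ahead of the follow-up. That one violation is enough.

no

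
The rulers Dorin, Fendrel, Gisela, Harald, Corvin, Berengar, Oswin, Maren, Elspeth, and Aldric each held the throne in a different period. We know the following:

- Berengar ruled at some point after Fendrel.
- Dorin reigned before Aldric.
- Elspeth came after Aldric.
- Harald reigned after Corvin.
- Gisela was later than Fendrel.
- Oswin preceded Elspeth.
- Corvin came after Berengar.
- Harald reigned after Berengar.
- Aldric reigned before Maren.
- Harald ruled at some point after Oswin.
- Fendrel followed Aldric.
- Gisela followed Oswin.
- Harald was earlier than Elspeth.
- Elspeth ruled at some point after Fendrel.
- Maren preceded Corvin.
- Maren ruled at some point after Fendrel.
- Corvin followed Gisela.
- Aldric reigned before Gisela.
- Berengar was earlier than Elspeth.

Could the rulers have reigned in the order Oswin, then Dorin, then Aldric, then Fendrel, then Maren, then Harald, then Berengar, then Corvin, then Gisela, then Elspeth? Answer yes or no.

no

The constraints require Gisela before Corvin, but in the proposed sequence Corvin appears ahead of Gisela. That one violation is enough.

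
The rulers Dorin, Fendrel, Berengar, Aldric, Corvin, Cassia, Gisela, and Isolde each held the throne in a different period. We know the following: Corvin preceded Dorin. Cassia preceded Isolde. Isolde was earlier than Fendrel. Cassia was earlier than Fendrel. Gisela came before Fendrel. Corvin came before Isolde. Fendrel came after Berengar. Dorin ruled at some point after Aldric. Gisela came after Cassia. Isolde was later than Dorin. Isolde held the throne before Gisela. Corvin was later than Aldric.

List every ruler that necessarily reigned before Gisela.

Aldric, Cassia, Corvin, Dorin, Isolde

Directly stated before Gisela: Cassia and Isolde.
Aldric reaches Gisela via Aldric → Corvin → Isolde → Gisela.
Corvin reaches Gisela via Corvin → Isolde → Gisela.
Dorin reaches Gisela via Dorin → Isolde → Gisela.
No chain forces Berengar (or any of the others) ahead of Gisela.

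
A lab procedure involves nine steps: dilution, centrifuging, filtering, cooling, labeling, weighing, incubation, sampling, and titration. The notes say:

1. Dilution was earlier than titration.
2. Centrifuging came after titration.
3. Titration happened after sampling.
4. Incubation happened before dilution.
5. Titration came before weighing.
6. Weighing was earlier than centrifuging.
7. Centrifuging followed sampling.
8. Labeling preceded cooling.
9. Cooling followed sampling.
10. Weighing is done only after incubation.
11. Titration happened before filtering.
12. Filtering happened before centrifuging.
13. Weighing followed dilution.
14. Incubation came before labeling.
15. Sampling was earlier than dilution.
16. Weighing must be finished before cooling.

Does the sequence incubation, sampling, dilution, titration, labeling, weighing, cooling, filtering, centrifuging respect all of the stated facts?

yes

Check each stated constraint against the proposed order — e.g. incubation is ahead of weighing; sampling is ahead of centrifuging. Every pair is in the required order; nothing is violated.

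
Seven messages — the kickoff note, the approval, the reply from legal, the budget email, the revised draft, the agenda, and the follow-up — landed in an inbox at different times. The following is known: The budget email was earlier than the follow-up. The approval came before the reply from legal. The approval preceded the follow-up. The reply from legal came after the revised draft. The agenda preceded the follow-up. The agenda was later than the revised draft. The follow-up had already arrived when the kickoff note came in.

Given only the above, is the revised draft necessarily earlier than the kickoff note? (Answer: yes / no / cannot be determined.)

Chain the constraints: the revised draft → the agenda → the follow-up → the kickoff note. Each link is directly stated, so the revised draft comes before the kickoff note.

yes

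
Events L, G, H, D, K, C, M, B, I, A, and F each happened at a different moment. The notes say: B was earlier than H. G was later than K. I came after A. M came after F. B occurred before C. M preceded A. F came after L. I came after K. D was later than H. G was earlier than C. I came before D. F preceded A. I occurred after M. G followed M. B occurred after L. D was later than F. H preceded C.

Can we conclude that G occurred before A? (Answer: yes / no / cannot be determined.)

cannot be determined

No chain of stated constraints runs from G to A, and none runs from A to G either.
So the relative order of G and A is not fixed by the given facts.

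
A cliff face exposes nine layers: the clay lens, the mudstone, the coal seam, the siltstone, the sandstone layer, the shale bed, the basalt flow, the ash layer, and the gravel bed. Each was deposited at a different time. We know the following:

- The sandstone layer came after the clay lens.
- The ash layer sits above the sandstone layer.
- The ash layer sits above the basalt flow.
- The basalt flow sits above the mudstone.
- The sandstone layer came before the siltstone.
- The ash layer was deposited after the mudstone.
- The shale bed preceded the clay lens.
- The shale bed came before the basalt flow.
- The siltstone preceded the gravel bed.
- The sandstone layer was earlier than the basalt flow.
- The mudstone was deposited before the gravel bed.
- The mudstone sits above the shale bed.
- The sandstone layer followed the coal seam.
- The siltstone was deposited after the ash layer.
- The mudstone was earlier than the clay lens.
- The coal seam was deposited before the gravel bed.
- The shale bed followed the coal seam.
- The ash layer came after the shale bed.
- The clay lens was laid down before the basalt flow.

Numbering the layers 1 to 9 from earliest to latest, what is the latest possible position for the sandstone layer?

The sandstone layer must come before the ash layer, the basalt flow, the gravel bed, and the siltstone — 4 layers forced after it.
Everything else can be placed before the sandstone layer in some valid order, so the sandstone layer can sit as late as position 9 − 4 = 5.

5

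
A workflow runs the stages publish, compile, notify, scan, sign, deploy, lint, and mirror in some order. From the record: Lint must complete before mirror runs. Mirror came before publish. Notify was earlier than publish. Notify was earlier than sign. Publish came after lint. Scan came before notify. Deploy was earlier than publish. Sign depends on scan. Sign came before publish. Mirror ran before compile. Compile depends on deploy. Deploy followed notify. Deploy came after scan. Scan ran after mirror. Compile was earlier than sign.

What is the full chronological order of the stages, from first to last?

The constraints fix every adjacent pair, so only one ordering works:
lint → mirror → scan → notify → deploy → compile → sign → publish.

lint, mirror, scan, notify, deploy, compile, sign, publish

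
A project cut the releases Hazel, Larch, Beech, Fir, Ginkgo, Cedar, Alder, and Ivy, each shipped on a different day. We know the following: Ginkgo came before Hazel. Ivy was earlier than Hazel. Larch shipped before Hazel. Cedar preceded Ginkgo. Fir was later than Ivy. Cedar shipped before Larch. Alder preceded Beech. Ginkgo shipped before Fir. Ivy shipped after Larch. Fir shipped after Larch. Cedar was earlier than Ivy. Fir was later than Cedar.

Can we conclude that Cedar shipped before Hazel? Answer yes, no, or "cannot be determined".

yes

Chain the constraints: Cedar → Ivy → Hazel. Each link is directly stated, so Cedar comes before Hazel.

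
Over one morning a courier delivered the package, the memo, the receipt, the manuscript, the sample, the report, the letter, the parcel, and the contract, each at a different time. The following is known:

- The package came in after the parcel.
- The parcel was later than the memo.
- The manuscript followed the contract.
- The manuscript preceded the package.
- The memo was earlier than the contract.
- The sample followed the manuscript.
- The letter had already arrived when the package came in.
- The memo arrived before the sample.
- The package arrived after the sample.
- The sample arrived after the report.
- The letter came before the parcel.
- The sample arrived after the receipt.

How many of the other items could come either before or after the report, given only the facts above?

Forced after the report: the package and the sample.
That leaves the contract, the letter, the manuscript, the memo, the parcel, and the receipt with no forced order relative to the report — 6.

6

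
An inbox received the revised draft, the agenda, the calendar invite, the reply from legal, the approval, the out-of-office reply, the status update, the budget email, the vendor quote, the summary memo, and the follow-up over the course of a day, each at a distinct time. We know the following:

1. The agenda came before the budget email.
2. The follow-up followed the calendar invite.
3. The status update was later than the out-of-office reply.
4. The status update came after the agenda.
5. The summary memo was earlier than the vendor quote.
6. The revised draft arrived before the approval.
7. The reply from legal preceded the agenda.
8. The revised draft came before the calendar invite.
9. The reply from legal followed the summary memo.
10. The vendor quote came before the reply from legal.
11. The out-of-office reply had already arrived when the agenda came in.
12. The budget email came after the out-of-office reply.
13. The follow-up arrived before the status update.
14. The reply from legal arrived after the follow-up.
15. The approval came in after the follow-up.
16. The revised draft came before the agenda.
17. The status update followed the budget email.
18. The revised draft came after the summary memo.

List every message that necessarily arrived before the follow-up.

Directly stated before the follow-up: the calendar invite.
The revised draft reaches the follow-up via the revised draft → the calendar invite → the follow-up.
The summary memo reaches the follow-up via the summary memo → the revised draft → the calendar invite → the follow-up.

the calendar invite, the revised draft, the summary memo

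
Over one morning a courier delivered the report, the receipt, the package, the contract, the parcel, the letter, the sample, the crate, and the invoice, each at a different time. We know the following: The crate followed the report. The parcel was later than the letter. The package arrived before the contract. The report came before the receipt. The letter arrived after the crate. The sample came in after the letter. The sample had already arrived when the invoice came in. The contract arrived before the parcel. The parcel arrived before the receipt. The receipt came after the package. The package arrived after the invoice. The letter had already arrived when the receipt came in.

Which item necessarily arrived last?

the receipt

Every other item has a chain of constraints placing it before the receipt, so the receipt is last.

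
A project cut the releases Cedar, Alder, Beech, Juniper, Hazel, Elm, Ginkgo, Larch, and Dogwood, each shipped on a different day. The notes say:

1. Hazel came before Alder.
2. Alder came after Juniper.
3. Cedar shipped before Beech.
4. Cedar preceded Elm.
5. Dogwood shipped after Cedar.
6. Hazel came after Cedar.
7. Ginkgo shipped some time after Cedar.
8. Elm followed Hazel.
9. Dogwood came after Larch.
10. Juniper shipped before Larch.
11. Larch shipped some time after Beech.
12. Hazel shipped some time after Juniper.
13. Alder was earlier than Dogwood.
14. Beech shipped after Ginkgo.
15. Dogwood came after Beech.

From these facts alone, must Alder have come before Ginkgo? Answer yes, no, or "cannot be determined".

cannot be determined

No chain of stated constraints runs from Alder to Ginkgo, and none runs from Ginkgo to Alder either.
So the relative order of Alder and Ginkgo is not fixed by the given facts.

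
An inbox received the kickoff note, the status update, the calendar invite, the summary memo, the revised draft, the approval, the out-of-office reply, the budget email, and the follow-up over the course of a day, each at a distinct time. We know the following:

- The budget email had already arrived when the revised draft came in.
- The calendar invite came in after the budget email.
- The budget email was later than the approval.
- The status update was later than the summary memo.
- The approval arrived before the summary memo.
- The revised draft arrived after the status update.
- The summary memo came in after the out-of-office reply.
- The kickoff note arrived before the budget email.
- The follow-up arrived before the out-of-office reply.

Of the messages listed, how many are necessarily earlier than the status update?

Directly stated before the status update: the summary memo.
The approval reaches the status update via the approval → the summary memo → the status update.
The follow-up reaches the status update via the follow-up → the out-of-office reply → the summary memo → the status update.
The out-of-office reply reaches the status update via the out-of-office reply → the summary memo → the status update.
That's the approval, the follow-up, the out-of-office reply, and the summary memo — 4 in all.

4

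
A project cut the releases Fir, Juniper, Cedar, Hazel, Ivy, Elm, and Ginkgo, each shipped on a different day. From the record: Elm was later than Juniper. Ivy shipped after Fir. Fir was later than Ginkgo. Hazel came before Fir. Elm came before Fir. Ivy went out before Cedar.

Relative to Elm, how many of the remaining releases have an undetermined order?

Forced before Elm: Juniper; forced after Elm: Cedar, Fir, and Ivy.
That leaves Ginkgo and Hazel with no forced order relative to Elm — 2.

2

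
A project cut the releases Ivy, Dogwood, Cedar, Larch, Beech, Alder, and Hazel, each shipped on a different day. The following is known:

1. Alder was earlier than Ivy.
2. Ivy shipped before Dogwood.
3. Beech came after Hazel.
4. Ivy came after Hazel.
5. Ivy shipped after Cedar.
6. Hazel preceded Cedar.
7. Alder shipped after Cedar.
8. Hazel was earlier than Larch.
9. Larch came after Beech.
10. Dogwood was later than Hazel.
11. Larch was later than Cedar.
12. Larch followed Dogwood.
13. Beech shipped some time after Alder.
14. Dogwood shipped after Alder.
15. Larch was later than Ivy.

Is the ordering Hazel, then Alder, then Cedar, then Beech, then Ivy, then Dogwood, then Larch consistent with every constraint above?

no

The constraints require Cedar before Alder, but in the proposed sequence Alder appears ahead of Cedar. That one violation is enough.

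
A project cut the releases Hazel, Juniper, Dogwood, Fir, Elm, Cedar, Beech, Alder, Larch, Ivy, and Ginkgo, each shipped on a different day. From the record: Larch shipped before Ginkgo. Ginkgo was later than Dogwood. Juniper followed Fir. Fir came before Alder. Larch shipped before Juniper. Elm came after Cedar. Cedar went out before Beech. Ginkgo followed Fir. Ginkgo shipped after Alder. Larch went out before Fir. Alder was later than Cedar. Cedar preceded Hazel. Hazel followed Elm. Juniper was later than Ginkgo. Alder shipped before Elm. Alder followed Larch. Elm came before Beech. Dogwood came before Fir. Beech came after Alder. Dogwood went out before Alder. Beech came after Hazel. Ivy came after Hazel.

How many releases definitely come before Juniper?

Directly stated before Juniper: Fir, Ginkgo, and Larch.
Alder reaches Juniper via Alder → Ginkgo → Juniper.
Cedar reaches Juniper via Cedar → Alder → Ginkgo → Juniper.
Dogwood reaches Juniper via Dogwood → Ginkgo → Juniper.
That's Alder, Cedar, Dogwood, Fir, Ginkgo, and Larch — 6 in all.

6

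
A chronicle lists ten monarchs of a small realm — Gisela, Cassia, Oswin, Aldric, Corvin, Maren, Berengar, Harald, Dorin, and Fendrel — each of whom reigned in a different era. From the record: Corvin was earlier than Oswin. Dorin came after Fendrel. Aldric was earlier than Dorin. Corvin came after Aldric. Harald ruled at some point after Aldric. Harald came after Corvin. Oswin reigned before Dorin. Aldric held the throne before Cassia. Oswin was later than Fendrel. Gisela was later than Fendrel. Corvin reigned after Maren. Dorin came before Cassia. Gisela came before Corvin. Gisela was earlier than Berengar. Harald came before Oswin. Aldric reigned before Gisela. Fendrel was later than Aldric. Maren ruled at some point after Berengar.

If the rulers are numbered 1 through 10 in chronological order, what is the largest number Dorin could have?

9

Dorin must come before Cassia — 1 ruler forced after them.
Everything else can be placed before Dorin in some valid order, so Dorin can sit as late as position 10 − 1 = 9.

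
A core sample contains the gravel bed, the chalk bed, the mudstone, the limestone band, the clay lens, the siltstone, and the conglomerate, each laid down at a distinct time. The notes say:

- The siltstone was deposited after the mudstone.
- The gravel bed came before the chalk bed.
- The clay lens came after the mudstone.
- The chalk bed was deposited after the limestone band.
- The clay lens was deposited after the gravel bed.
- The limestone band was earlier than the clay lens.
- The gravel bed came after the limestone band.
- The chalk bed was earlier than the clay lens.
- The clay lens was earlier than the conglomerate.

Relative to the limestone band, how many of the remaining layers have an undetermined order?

Forced after the limestone band: the chalk bed, the clay lens, the conglomerate, and the gravel bed.
That leaves the mudstone and the siltstone with no forced order relative to the limestone band — 2.

2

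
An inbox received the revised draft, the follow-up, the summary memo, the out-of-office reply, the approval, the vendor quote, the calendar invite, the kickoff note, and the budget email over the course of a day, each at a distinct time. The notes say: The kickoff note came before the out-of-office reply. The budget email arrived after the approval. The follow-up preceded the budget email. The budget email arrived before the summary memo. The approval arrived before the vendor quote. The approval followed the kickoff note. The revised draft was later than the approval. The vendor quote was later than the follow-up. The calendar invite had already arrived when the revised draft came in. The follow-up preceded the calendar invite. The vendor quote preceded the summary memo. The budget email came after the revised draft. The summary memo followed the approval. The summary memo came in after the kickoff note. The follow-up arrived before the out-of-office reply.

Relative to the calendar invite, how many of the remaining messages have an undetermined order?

4

Forced before the calendar invite: the follow-up; forced after the calendar invite: the budget email, the revised draft, and the summary memo.
That leaves the approval, the kickoff note, the out-of-office reply, and the vendor quote with no forced order relative to the calendar invite — 4.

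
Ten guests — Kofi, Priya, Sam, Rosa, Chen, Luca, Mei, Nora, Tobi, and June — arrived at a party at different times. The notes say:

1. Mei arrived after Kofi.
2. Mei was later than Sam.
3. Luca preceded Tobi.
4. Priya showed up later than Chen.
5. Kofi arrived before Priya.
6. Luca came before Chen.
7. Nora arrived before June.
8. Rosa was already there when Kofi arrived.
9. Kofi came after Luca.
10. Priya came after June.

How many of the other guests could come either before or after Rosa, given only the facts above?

6

Forced after Rosa: Kofi, Mei, and Priya.
That leaves Chen, June, Luca, Nora, Sam, and Tobi with no forced order relative to Rosa — 6.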